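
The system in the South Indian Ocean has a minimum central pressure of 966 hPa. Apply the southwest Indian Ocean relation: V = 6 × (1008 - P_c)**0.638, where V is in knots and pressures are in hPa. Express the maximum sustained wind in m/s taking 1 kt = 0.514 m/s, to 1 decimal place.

ΔP = 1008 − 966 = 42 hPa.
V ≈ 6 × 42^0.638 = 6 × 10.855 ≈ 65.130 kt.
65.130 × 0.514 ≈ 33.48 m/s → 33.5 m/s.

33.5 m/s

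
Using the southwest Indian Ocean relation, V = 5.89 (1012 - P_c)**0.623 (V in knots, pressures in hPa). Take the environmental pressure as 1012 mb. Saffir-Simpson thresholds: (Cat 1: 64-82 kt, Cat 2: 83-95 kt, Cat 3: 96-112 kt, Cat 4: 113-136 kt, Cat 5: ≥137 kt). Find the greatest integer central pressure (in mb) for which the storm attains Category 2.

942 mb

Category 2 begins at V = 83 kt.
Required ΔP = (83/5.89)^(1/0.623) = 14.092^1.605 ≈ 69.86 mb.
P_c ≤ 1012 − 69.86 = 942.14, so the highest integer P_c is 942 mb.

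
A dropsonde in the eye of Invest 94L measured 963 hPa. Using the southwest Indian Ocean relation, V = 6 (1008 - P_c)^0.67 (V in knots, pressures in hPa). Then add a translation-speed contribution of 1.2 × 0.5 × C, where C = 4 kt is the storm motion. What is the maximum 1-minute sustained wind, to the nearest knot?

79 kt

ΔP = 1008 − 963 = 45 hPa.
45^0.67 ≈ 12.813.
V ≈ 6 × 12.813 ≈ 76.9 kt.
Translation term: 1.2 × 0.5 × 4 = 2.4 kt.
Corrected V ≈ 79.3 kt → 79 kt.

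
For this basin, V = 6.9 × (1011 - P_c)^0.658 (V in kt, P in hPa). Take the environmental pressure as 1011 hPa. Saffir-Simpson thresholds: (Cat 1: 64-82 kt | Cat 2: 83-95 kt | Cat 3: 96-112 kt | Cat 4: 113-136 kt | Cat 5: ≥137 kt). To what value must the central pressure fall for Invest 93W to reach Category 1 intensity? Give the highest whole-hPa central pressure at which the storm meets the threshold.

Category 1 begins at V = 64 kt.
Required ΔP = (64/6.9)^(1/0.658) = 9.275^1.520 ≈ 29.52 hPa.
P_c ≤ 1011 − 29.52 = 981.48, so the highest integer P_c is 981 hPa.

981 hPa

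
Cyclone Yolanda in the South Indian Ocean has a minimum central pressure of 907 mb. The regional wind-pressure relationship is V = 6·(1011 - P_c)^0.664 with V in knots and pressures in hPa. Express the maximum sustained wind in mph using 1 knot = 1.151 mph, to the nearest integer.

ΔP = 1011 − 907 = 104 mb.
V ≈ 6 × 104^0.664 = 6 × 21.843 ≈ 131.057 kt.
131.057 × 1.151 ≈ 150.85 mph → 151 mph.

151 mph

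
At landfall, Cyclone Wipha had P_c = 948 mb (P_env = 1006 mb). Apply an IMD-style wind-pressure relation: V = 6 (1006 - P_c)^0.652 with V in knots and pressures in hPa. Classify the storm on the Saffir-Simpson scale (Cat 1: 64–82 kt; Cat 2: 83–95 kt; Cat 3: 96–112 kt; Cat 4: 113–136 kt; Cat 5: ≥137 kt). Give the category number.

2

ΔP = 1006 − 948 = 58 mb.
V ≈ 6 × 58^0.652 = 6 × 14.12 ≈ 85 kt.
85 kt falls in the Category 2 band.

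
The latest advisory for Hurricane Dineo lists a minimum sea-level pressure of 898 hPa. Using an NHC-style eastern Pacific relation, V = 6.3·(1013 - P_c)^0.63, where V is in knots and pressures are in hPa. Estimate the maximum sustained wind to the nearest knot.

ΔP = 1013 − 898 = 115 hPa.
115^0.63 ≈ 19.872.
V ≈ 6.3 × 19.872 ≈ 125.2 kt.

125 kt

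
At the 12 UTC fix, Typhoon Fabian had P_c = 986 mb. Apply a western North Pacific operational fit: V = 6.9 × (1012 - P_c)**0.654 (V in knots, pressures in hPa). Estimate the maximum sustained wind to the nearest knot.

58 kt

ΔP = 1012 − 986 = 26 mb.
26^0.654 ≈ 8.422.
V ≈ 6.9 × 8.422 ≈ 58.1 kt.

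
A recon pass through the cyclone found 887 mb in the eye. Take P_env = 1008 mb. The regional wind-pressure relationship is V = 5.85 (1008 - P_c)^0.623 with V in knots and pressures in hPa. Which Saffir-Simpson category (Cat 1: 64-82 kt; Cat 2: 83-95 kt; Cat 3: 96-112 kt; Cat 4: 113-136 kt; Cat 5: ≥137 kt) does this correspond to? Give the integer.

4

ΔP = 1008 − 887 = 121 mb.
V ≈ 5.85 × 121^0.623 = 5.85 × 19.84 ≈ 116 kt.
116 kt falls in the Category 4 band.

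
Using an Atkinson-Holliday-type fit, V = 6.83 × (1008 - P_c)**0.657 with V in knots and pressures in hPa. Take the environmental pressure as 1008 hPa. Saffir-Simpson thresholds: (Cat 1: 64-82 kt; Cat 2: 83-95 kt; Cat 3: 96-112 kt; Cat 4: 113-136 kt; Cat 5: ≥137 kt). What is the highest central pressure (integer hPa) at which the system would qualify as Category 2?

Category 2 begins at V = 83 kt.
Required ΔP = (83/6.83)^(1/0.657) = 12.152^1.522 ≈ 44.76 hPa.
P_c ≤ 1008 − 44.76 = 963.24, so the highest integer P_c is 963 hPa.

963 hPa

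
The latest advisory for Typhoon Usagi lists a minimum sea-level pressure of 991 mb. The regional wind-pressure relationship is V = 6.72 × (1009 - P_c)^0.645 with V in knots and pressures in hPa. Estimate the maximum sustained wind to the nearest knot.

ΔP = 1009 − 991 = 18 mb.
18^0.645 ≈ 6.451.
V ≈ 6.72 × 6.451 ≈ 43.4 kt.

43 kt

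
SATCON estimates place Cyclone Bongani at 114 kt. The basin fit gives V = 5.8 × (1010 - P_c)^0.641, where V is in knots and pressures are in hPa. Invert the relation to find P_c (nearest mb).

ΔP = (V / 5.8)^(1/0.641) = (114/5.8)^1.560.
114/5.8 = 19.655; 19.655^1.560 ≈ 104.21 mb.
P_c = 1010 − 104.21 = 905.79 ≈ 906 mb.

906 mb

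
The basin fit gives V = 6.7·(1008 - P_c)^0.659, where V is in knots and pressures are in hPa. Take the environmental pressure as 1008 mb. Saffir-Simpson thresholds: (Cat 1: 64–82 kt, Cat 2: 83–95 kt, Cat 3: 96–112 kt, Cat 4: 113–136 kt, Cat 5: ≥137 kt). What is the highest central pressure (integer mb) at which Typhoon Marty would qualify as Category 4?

935 mb

Category 4 begins at V = 113 kt.
Required ΔP = (113/6.7)^(1/0.659) = 16.866^1.517 ≈ 72.76 mb.
P_c ≤ 1008 − 72.76 = 935.24, so the highest integer P_c is 935 mb.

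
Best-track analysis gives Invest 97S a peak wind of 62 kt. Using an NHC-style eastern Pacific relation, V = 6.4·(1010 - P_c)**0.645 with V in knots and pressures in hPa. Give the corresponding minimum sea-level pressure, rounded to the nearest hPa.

ΔP = (V / 6.4)^(1/0.645) = (62/6.4)^1.550.
62/6.4 = 9.688; 9.688^1.550 ≈ 33.81 hPa.
P_c = 1010 − 33.81 = 976.19 ≈ 976 hPa.

976 hPa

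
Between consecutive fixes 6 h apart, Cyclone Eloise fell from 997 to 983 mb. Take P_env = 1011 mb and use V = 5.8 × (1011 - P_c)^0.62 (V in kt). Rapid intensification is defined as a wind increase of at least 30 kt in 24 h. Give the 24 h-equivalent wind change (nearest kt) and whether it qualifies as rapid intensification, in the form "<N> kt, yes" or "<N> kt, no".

64 kt, yes

V₁: ΔP = 14, V ≈ 5.8 × 14^0.62 ≈ 29.79 kt.
V₂: ΔP = 28, V ≈ 5.8 × 28^0.62 ≈ 45.78 kt.
ΔV over 6 h = 15.99 kt → 24 h equivalent = 15.99 × 24/6 ≈ 63.96 kt.
64 kt ≥ 30 kt ⇒ rapid intensification.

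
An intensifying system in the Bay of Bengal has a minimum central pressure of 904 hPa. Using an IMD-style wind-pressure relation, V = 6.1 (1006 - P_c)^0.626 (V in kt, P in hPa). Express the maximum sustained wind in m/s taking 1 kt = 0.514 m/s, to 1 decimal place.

ΔP = 1006 − 904 = 102 hPa.
V ≈ 6.1 × 102^0.626 = 6.1 × 18.088 ≈ 110.335 kt.
110.335 × 0.514 ≈ 56.71 m/s → 56.7 m/s.

56.7 m/s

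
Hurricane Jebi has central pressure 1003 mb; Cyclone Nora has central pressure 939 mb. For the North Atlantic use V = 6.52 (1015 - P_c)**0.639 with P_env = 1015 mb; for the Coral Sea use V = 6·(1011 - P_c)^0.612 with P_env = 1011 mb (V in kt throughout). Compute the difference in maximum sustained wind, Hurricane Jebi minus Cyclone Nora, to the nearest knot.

-50 kt

Hurricane Jebi: ΔP = 12; V ≈ 6.52 × 12^0.639 ≈ 31.90 kt.
Cyclone Nora: ΔP = 72; V ≈ 6 × 72^0.612 ≈ 82.19 kt.
Difference ≈ 31.90 − 82.19 = -50.29 → -50 kt.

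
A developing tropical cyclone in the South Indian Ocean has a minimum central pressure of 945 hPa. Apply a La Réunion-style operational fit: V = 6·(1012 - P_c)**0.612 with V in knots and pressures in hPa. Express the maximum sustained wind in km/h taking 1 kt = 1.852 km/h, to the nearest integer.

146 km/h

ΔP = 1012 − 945 = 67 hPa.
V ≈ 6 × 67^0.612 = 6 × 13.109 ≈ 78.652 kt.
78.652 × 1.852 ≈ 145.66 km/h → 146 km/h.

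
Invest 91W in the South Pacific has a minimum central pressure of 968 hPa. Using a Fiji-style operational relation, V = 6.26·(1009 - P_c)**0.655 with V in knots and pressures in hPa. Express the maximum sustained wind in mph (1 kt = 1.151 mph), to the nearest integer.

82 mph

ΔP = 1009 − 968 = 41 hPa.
V ≈ 6.26 × 41^0.655 = 6.26 × 11.386 ≈ 71.277 kt.
71.277 × 1.151 ≈ 82.04 mph → 82 mph.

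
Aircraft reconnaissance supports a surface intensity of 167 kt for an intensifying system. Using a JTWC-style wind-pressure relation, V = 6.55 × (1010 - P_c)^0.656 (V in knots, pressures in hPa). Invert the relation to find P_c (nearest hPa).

871 hPa

ΔP = (V / 6.55)^(1/0.656) = (167/6.55)^1.524.
167/6.55 = 25.496; 25.496^1.524 ≈ 139.32 hPa.
P_c = 1010 − 139.32 = 870.68 ≈ 871 hPa.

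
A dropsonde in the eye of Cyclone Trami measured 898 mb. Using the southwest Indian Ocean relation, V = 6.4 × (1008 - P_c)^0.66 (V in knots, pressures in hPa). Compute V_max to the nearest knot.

ΔP = 1008 − 898 = 110 mb.
110^0.66 ≈ 22.249.
V ≈ 6.4 × 22.249 ≈ 142.4 kt.

142 kt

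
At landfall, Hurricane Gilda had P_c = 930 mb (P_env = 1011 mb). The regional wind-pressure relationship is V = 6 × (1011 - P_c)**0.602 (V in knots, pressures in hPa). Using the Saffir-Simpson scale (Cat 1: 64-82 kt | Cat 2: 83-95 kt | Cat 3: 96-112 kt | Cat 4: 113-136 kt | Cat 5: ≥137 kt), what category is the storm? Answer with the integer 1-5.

2

ΔP = 1011 − 930 = 81 mb.
V ≈ 6 × 81^0.602 = 6 × 14.09 ≈ 85 kt.
85 kt falls in the Category 2 band.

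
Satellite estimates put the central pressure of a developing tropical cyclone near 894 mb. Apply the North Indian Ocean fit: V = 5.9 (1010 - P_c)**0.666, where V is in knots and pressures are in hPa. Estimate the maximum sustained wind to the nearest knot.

ΔP = 1010 − 894 = 116 mb.
116^0.666 ≈ 23.710.
V ≈ 5.9 × 23.710 ≈ 139.9 kt.

140 kt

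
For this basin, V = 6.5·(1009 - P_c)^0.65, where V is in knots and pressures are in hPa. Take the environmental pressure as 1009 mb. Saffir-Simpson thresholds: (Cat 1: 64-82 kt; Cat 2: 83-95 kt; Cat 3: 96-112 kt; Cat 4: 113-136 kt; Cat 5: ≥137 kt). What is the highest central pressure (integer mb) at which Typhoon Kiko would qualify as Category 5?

Category 5 begins at V = 137 kt.
Required ΔP = (137/6.5)^(1/0.65) = 21.077^1.538 ≈ 108.80 mb.
P_c ≤ 1009 − 108.80 = 900.20, so the highest integer P_c is 900 mb.

900 mb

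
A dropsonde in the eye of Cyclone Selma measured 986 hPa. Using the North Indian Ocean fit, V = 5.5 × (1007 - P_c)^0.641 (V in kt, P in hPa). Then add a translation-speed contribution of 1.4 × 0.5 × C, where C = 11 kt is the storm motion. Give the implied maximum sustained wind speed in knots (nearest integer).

ΔP = 1007 − 986 = 21 hPa.
21^0.641 ≈ 7.040.
V ≈ 5.5 × 7.040 ≈ 38.7 kt.
Translation term: 1.4 × 0.5 × 11 = 7.7 kt.
Corrected V ≈ 46.4 kt → 46 kt.

46 kt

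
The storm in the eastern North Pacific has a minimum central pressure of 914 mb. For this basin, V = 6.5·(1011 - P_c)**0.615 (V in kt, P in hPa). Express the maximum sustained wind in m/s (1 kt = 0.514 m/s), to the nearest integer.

ΔP = 1011 − 914 = 97 mb.
V ≈ 6.5 × 97^0.615 = 6.5 × 16.667 ≈ 108.337 kt.
108.337 × 0.514 ≈ 55.69 m/s → 56 m/s.

56 m/s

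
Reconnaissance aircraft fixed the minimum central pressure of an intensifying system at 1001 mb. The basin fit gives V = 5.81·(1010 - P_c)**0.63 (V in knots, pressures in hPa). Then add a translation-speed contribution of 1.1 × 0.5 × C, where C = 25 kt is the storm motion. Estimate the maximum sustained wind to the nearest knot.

37 kt

ΔP = 1010 − 1001 = 9 mb.
9^0.63 ≈ 3.992.
V ≈ 5.81 × 3.992 ≈ 23.2 kt.
Translation term: 1.1 × 0.5 × 25 = 13.75 kt.
Corrected V ≈ 36.95 kt → 37 kt.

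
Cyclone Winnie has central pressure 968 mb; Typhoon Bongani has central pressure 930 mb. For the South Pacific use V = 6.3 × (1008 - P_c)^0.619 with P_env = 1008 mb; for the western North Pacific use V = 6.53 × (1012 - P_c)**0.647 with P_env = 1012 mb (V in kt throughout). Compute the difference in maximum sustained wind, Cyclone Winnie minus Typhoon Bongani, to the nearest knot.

-51 kt

Cyclone Winnie: ΔP = 40; V ≈ 6.3 × 40^0.619 ≈ 61.80 kt.
Typhoon Bongani: ΔP = 82; V ≈ 6.53 × 82^0.647 ≈ 113.02 kt.
Difference ≈ 61.80 − 113.02 = -51.22 → -51 kt.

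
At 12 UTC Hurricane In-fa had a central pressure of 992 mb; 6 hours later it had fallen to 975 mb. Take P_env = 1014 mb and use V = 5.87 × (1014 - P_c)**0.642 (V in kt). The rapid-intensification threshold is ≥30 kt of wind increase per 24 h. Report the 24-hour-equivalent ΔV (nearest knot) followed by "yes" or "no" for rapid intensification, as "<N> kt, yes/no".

76 kt, yes

V₁: ΔP = 22, V ≈ 5.87 × 22^0.642 ≈ 42.70 kt.
V₂: ΔP = 39, V ≈ 5.87 × 39^0.642 ≈ 61.67 kt.
ΔV over 6 h = 18.97 kt → 24 h equivalent = 18.97 × 24/6 ≈ 75.88 kt.
76 kt ≥ 30 kt ⇒ rapid intensification.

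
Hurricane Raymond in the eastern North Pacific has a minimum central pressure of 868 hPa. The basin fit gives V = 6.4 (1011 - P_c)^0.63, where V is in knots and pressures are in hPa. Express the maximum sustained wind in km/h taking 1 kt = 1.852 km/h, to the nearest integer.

ΔP = 1011 − 868 = 143 hPa.
V ≈ 6.4 × 143^0.63 = 6.4 × 22.796 ≈ 145.895 kt.
145.895 × 1.852 ≈ 270.20 km/h → 270 km/h.

270 km/h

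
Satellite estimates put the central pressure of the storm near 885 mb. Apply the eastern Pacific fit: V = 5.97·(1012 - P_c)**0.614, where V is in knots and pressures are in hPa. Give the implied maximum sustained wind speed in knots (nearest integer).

ΔP = 1012 − 885 = 127 mb.
127^0.614 ≈ 19.577.
V ≈ 5.97 × 19.577 ≈ 116.9 kt.

117 kt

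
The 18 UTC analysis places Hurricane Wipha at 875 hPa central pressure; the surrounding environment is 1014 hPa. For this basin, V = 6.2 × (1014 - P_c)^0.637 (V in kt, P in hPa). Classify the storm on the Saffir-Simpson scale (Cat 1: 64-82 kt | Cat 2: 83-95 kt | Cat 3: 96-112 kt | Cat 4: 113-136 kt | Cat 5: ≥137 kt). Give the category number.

ΔP = 1014 − 875 = 139 hPa.
V ≈ 6.2 × 139^0.637 = 6.2 × 23.18 ≈ 144 kt.
144 kt falls in the Category 5 band.

5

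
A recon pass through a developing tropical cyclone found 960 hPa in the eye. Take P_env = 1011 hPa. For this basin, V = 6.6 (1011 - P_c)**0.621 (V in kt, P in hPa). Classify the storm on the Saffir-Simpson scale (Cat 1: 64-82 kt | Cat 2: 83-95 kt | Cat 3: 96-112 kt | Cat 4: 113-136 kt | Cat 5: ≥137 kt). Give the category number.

1

ΔP = 1011 − 960 = 51 hPa.
V ≈ 6.6 × 51^0.621 = 6.6 × 11.49 ≈ 76 kt.
76 kt falls in the Category 1 band.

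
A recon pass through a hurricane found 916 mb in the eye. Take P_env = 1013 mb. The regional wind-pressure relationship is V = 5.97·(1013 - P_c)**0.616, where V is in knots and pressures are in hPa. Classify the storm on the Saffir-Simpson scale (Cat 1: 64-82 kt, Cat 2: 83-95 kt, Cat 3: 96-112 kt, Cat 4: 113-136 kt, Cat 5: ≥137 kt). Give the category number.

ΔP = 1013 − 916 = 97 mb.
V ≈ 5.97 × 97^0.616 = 5.97 × 16.74 ≈ 100 kt.
100 kt falls in the Category 3 band.

3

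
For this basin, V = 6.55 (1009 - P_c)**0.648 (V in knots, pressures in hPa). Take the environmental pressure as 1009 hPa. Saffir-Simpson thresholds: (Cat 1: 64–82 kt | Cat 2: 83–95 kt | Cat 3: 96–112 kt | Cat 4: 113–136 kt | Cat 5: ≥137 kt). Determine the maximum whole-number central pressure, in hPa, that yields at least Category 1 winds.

975 hPa

Category 1 begins at V = 64 kt.
Required ΔP = (64/6.55)^(1/0.648) = 9.771^1.543 ≈ 33.70 hPa.
P_c ≤ 1009 − 33.70 = 975.30, so the highest integer P_c is 975 hPa.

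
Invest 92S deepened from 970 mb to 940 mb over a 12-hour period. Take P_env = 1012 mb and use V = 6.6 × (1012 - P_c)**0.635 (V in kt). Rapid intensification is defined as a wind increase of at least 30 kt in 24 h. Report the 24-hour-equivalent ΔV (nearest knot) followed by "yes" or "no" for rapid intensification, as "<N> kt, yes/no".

58 kt, yes

V₁: ΔP = 42, V ≈ 6.6 × 42^0.635 ≈ 70.84 kt.
V₂: ΔP = 72, V ≈ 6.6 × 72^0.635 ≈ 99.76 kt.
ΔV over 12 h = 28.92 kt → 24 h equivalent = 28.92 × 24/12 ≈ 57.84 kt.
58 kt ≥ 30 kt ⇒ rapid intensification.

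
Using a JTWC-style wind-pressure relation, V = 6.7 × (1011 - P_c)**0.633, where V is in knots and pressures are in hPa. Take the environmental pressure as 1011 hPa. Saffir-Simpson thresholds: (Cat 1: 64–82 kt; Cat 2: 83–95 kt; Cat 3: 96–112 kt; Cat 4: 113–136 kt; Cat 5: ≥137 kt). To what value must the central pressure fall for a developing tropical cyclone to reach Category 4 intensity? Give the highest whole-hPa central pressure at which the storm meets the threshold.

924 hPa

Category 4 begins at V = 113 kt.
Required ΔP = (113/6.7)^(1/0.633) = 16.866^1.580 ≈ 86.77 hPa.
P_c ≤ 1011 − 86.77 = 924.23, so the highest integer P_c is 924 hPa.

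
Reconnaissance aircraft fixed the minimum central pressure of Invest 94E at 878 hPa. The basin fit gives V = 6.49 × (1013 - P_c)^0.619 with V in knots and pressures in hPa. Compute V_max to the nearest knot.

135 kt

ΔP = 1013 − 878 = 135 hPa.
135^0.619 ≈ 20.829.
V ≈ 6.49 × 20.829 ≈ 135.2 kt.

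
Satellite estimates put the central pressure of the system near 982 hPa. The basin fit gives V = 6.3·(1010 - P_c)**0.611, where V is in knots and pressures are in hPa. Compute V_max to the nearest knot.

ΔP = 1010 − 982 = 28 hPa.
28^0.611 ≈ 7.660.
V ≈ 6.3 × 7.660 ≈ 48.3 kt.

48 kt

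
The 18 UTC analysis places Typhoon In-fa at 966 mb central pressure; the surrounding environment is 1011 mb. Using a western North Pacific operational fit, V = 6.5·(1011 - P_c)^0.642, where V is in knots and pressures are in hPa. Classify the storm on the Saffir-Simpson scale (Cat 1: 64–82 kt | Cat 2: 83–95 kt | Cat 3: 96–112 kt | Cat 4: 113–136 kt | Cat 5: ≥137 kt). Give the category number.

ΔP = 1011 − 966 = 45 mb.
V ≈ 6.5 × 45^0.642 = 6.5 × 11.52 ≈ 75 kt.
75 kt falls in the Category 1 band.

1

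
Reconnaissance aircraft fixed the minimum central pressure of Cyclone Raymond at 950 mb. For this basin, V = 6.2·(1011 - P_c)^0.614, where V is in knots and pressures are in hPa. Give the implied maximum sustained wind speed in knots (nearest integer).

77 kt

ΔP = 1011 − 950 = 61 mb.
61^0.614 ≈ 12.479.
V ≈ 6.2 × 12.479 ≈ 77.4 kt.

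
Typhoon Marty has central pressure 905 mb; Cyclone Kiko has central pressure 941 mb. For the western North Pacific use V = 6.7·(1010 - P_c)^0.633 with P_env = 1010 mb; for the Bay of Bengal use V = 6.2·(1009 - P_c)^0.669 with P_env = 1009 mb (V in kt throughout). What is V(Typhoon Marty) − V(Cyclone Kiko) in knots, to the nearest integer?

23 kt

Typhoon Marty: ΔP = 105; V ≈ 6.7 × 105^0.633 ≈ 127.49 kt.
Cyclone Kiko: ΔP = 68; V ≈ 6.2 × 68^0.669 ≈ 104.31 kt.
Difference ≈ 127.49 − 104.31 = 23.18 → 23 kt.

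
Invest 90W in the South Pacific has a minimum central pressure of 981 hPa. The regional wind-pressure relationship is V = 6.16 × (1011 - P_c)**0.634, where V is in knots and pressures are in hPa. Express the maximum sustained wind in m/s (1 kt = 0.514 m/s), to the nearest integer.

ΔP = 1011 − 981 = 30 hPa.
V ≈ 6.16 × 30^0.634 = 6.16 × 8.640 ≈ 53.220 kt.
53.220 × 0.514 ≈ 27.36 m/s → 27 m/s.

27 m/s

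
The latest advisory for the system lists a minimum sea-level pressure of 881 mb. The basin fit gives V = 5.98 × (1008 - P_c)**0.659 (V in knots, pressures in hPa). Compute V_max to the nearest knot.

ΔP = 1008 − 881 = 127 mb.
127^0.659 ≈ 24.345.
V ≈ 5.98 × 24.345 ≈ 145.6 kt.

146 kt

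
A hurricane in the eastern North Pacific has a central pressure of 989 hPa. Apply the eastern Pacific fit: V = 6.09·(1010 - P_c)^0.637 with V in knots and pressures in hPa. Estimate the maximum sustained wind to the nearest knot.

ΔP = 1010 − 989 = 21 hPa.
21^0.637 ≈ 6.954.
V ≈ 6.09 × 6.954 ≈ 42.4 kt.

42 kt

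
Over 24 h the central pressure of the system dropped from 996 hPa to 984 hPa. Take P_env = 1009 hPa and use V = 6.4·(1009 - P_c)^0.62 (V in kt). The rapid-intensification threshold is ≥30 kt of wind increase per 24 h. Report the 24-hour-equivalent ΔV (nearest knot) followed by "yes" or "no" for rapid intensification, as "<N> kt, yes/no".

16 kt, no

V₁: ΔP = 13, V ≈ 6.4 × 13^0.62 ≈ 31.39 kt.
V₂: ΔP = 25, V ≈ 6.4 × 25^0.62 ≈ 47.09 kt.
ΔV over 24 h = 15.70 kt → 24 h equivalent = 15.70 × 24/24 ≈ 15.70 kt.
16 kt < 30 kt ⇒ not rapid intensification.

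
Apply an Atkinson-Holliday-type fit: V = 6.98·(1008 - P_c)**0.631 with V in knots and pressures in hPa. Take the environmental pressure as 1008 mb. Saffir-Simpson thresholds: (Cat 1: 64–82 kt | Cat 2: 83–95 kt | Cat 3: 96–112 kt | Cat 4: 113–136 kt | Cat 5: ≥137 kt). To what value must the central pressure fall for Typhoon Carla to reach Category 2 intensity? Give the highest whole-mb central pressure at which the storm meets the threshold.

Category 2 begins at V = 83 kt.
Required ΔP = (83/6.98)^(1/0.631) = 11.891^1.585 ≈ 50.58 mb.
P_c ≤ 1008 − 50.58 = 957.42, so the highest integer P_c is 957 mb.

957 mb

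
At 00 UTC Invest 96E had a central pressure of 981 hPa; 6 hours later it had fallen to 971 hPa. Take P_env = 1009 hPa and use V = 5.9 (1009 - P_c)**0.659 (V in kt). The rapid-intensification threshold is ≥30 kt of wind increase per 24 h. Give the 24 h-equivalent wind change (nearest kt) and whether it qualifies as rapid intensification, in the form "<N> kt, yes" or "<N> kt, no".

V₁: ΔP = 28, V ≈ 5.9 × 28^0.659 ≈ 53.03 kt.
V₂: ΔP = 38, V ≈ 5.9 × 38^0.659 ≈ 64.85 kt.
ΔV over 6 h = 11.82 kt → 24 h equivalent = 11.82 × 24/6 ≈ 47.28 kt.
47 kt ≥ 30 kt ⇒ rapid intensification.

47 kt, yes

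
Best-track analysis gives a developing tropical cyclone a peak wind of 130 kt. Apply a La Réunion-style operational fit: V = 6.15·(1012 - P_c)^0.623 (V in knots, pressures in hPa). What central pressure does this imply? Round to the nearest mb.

ΔP = (V / 6.15)^(1/0.623) = (130/6.15)^1.605.
130/6.15 = 21.138; 21.138^1.605 ≈ 133.94 mb.
P_c = 1012 − 133.94 = 878.06 ≈ 878 mb.

878 mb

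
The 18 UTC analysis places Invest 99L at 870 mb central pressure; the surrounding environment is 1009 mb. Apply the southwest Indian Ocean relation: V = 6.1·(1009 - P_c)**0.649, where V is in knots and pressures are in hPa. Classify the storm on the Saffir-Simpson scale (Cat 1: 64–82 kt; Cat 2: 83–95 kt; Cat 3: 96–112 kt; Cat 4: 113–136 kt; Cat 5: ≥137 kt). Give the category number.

ΔP = 1009 − 870 = 139 mb.
V ≈ 6.1 × 139^0.649 = 6.1 × 24.59 ≈ 150 kt.
150 kt falls in the Category 5 band.

5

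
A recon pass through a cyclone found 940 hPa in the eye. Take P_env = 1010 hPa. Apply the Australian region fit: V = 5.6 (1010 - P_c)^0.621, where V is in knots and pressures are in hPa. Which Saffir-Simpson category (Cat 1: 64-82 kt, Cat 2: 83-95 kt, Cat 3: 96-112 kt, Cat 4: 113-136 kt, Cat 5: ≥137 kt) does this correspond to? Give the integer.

1

ΔP = 1010 − 940 = 70 hPa.
V ≈ 5.6 × 70^0.621 = 5.6 × 13.99 ≈ 78 kt.
78 kt falls in the Category 1 band.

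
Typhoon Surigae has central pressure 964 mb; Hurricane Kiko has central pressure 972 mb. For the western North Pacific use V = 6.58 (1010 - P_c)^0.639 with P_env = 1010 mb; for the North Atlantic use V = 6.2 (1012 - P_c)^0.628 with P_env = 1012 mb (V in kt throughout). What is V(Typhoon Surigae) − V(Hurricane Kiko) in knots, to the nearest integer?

13 kt

Typhoon Surigae: ΔP = 46; V ≈ 6.58 × 46^0.639 ≈ 75.99 kt.
Hurricane Kiko: ΔP = 40; V ≈ 6.2 × 40^0.628 ≈ 62.88 kt.
Difference ≈ 75.99 − 62.88 = 13.11 → 13 kt.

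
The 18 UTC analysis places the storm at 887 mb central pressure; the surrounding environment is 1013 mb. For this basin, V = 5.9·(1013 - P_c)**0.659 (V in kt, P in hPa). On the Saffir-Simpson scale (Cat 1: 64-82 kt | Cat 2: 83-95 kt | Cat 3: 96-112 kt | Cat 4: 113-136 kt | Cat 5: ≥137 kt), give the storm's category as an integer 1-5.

ΔP = 1013 − 887 = 126 mb.
V ≈ 5.9 × 126^0.659 = 5.9 × 24.22 ≈ 143 kt.
143 kt falls in the Category 5 band.

5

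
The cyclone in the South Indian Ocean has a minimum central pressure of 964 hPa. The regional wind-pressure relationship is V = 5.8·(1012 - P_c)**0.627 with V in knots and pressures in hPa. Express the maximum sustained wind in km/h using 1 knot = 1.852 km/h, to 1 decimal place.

ΔP = 1012 − 964 = 48 hPa.
V ≈ 5.8 × 48^0.627 = 5.8 × 11.328 ≈ 65.700 kt.
65.700 × 1.852 ≈ 121.68 km/h → 121.7 km/h.

121.7 km/h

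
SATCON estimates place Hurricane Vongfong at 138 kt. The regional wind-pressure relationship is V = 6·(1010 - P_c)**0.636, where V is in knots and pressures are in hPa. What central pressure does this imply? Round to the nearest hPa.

872 hPa

ΔP = (V / 6)^(1/0.636) = (138/6)^1.572.
138/6 = 23.000; 23.000^1.572 ≈ 138.38 hPa.
P_c = 1010 − 138.38 = 871.62 ≈ 872 hPa.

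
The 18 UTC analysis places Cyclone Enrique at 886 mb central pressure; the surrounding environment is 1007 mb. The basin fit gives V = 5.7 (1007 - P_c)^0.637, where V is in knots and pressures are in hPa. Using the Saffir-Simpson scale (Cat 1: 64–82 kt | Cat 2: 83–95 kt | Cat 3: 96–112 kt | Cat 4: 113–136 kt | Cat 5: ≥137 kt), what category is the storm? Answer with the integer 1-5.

ΔP = 1007 − 886 = 121 mb.
V ≈ 5.7 × 121^0.637 = 5.7 × 21.22 ≈ 121 kt.
121 kt falls in the Category 4 band.

4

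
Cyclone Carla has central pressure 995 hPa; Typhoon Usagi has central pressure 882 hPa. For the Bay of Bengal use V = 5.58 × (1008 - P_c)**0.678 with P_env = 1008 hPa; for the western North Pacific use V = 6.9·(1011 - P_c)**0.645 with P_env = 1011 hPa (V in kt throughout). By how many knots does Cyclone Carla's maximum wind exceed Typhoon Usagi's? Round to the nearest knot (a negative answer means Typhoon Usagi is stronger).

Cyclone Carla: ΔP = 13; V ≈ 5.58 × 13^0.678 ≈ 31.76 kt.
Typhoon Usagi: ΔP = 129; V ≈ 6.9 × 129^0.645 ≈ 158.55 kt.
Difference ≈ 31.76 − 158.55 = -126.79 → -127 kt.

-127 kt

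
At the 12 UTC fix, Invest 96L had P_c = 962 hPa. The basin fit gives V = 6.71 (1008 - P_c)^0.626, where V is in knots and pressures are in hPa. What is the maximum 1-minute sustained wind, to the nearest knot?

74 kt

ΔP = 1008 − 962 = 46 hPa.
46^0.626 ≈ 10.987.
V ≈ 6.71 × 10.987 ≈ 73.7 kt.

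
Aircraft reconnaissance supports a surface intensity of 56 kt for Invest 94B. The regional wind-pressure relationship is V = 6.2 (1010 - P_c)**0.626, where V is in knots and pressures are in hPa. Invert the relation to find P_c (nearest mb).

976 mb

ΔP = (V / 6.2)^(1/0.626) = (56/6.2)^1.597.
56/6.2 = 9.032; 9.032^1.597 ≈ 33.64 mb.
P_c = 1010 − 33.64 = 976.36 ≈ 976 mb.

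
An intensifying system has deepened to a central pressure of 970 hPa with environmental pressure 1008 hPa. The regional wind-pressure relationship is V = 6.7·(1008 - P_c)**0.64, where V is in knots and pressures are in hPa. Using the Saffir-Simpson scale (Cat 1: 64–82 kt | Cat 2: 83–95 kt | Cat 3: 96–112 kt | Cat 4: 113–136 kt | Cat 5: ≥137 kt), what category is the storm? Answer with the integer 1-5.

ΔP = 1008 − 970 = 38 hPa.
V ≈ 6.7 × 38^0.64 = 6.7 × 10.26 ≈ 69 kt.
69 kt falls in the Category 1 band.

1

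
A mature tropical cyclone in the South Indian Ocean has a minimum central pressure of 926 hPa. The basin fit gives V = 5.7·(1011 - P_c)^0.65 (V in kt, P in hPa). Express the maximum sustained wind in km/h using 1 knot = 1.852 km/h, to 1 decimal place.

ΔP = 1011 − 926 = 85 hPa.
V ≈ 5.7 × 85^0.65 = 5.7 × 17.952 ≈ 102.329 kt.
102.329 × 1.852 ≈ 189.51 km/h → 189.5 km/h.

189.5 km/h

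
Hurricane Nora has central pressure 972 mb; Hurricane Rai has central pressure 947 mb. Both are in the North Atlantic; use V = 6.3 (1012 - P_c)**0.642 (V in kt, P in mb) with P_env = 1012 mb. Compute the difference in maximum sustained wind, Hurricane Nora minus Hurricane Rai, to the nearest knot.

Hurricane Nora: ΔP = 40; V ≈ 6.3 × 40^0.642 ≈ 67.28 kt.
Hurricane Rai: ΔP = 65; V ≈ 6.3 × 65^0.642 ≈ 91.88 kt.
Difference ≈ 67.28 − 91.88 = -24.60 → -25 kt.

-25 kt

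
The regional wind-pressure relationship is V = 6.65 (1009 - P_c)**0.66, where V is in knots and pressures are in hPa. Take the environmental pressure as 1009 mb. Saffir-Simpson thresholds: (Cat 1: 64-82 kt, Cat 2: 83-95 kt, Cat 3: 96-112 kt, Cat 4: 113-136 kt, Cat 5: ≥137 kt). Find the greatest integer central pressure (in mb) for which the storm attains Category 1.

Category 1 begins at V = 64 kt.
Required ΔP = (64/6.65)^(1/0.66) = 9.624^1.515 ≈ 30.90 mb.
P_c ≤ 1009 − 30.90 = 978.10, so the highest integer P_c is 978 mb.

978 mb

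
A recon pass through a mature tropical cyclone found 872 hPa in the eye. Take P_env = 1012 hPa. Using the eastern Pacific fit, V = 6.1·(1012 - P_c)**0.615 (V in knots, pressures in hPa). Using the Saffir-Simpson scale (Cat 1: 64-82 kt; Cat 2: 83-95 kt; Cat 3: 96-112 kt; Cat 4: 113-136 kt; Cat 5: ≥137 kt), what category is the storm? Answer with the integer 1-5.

4

ΔP = 1012 − 872 = 140 hPa.
V ≈ 6.1 × 140^0.615 = 6.1 × 20.89 ≈ 127 kt.
127 kt falls in the Category 4 band.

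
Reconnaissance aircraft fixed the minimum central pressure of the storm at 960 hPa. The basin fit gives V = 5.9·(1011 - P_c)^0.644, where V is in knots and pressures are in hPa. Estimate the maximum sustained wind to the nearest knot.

ΔP = 1011 − 960 = 51 hPa.
51^0.644 ≈ 12.580.
V ≈ 5.9 × 12.580 ≈ 74.2 kt.

74 kt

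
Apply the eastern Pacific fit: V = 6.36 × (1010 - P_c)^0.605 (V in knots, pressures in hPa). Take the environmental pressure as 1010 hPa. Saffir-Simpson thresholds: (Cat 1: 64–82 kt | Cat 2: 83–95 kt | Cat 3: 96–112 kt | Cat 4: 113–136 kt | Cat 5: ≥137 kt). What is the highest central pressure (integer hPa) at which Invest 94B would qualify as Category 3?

Category 3 begins at V = 96 kt.
Required ΔP = (96/6.36)^(1/0.605) = 15.094^1.653 ≈ 88.81 hPa.
P_c ≤ 1010 − 88.81 = 921.19, so the highest integer P_c is 921 hPa.

921 hPa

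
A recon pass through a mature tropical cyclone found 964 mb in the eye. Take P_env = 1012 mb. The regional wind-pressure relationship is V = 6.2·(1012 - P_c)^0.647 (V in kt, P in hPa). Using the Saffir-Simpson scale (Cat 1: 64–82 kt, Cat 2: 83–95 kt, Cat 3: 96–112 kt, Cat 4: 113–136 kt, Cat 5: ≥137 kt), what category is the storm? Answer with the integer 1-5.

ΔP = 1012 − 964 = 48 mb.
V ≈ 6.2 × 48^0.647 = 6.2 × 12.24 ≈ 76 kt.
76 kt falls in the Category 1 band.

1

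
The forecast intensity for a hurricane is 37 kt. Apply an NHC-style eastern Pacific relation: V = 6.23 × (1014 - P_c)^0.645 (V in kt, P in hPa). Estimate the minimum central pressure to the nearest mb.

ΔP = (V / 6.23)^(1/0.645) = (37/6.23)^1.550.
37/6.23 = 5.939; 5.939^1.550 ≈ 15.83 mb.
P_c = 1014 − 15.83 = 998.17 ≈ 998 mb.

998 mb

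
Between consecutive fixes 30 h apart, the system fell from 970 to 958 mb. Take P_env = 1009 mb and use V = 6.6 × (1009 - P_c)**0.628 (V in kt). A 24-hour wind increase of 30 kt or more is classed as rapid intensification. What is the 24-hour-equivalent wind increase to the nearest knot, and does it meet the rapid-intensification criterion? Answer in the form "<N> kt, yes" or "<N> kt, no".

V₁: ΔP = 39, V ≈ 6.6 × 39^0.628 ≈ 65.88 kt.
V₂: ΔP = 51, V ≈ 6.6 × 51^0.628 ≈ 77.96 kt.
ΔV over 30 h = 12.08 kt → 24 h equivalent = 12.08 × 24/30 ≈ 9.66 kt.
10 kt < 30 kt ⇒ not rapid intensification.

10 kt, no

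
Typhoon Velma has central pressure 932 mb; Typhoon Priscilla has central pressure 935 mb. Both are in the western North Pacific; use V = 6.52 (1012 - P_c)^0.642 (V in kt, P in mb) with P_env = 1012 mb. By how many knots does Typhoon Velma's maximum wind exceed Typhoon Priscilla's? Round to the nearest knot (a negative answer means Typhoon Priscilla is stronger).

Typhoon Velma: ΔP = 80; V ≈ 6.52 × 80^0.642 ≈ 108.65 kt.
Typhoon Priscilla: ΔP = 77; V ≈ 6.52 × 77^0.642 ≈ 106.02 kt.
Difference ≈ 108.65 − 106.02 = 2.63 → 3 kt.

3 kt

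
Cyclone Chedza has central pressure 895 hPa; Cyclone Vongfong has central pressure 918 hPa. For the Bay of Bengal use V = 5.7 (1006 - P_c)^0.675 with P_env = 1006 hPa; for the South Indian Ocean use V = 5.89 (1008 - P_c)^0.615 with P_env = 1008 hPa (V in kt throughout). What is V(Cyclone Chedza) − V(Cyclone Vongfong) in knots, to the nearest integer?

Cyclone Chedza: ΔP = 111; V ≈ 5.7 × 111^0.675 ≈ 136.92 kt.
Cyclone Vongfong: ΔP = 90; V ≈ 5.89 × 90^0.615 ≈ 93.75 kt.
Difference ≈ 136.92 − 93.75 = 43.17 → 43 kt.

43 kt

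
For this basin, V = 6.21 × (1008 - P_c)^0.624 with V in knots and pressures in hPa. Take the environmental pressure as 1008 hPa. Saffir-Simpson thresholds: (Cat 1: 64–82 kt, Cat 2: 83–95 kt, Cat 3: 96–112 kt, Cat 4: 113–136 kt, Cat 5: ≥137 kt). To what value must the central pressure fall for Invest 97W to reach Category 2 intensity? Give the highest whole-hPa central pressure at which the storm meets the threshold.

944 hPa

Category 2 begins at V = 83 kt.
Required ΔP = (83/6.21)^(1/0.624) = 13.366^1.603 ≈ 63.75 hPa.
P_c ≤ 1008 − 63.75 = 944.25, so the highest integer P_c is 944 hPa.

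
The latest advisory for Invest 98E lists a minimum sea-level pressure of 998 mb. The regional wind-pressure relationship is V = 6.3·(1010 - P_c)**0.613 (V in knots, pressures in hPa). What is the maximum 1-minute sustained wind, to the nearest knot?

ΔP = 1010 − 998 = 12 mb.
12^0.613 ≈ 4.587.
V ≈ 6.3 × 4.587 ≈ 28.9 kt.

29 kt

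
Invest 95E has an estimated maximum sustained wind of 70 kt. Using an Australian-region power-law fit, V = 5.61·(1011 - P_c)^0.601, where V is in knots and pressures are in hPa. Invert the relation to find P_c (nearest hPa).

944 hPa

ΔP = (V / 5.61)^(1/0.601) = (70/5.61)^1.664.
70/5.61 = 12.478; 12.478^1.664 ≈ 66.66 hPa.
P_c = 1011 − 66.66 = 944.34 ≈ 944 hPa.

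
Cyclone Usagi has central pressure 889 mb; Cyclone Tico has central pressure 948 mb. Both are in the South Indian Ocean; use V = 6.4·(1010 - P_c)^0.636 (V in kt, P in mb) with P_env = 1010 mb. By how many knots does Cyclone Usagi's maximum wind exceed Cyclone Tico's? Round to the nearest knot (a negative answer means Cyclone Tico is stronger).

47 kt

Cyclone Usagi: ΔP = 121; V ≈ 6.4 × 121^0.636 ≈ 135.15 kt.
Cyclone Tico: ΔP = 62; V ≈ 6.4 × 62^0.636 ≈ 88.34 kt.
Difference ≈ 135.15 − 88.34 = 46.81 → 47 kt.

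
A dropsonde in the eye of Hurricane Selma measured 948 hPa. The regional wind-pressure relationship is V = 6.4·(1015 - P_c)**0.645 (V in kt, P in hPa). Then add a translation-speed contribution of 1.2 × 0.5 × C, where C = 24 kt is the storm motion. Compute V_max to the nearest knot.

111 kt

ΔP = 1015 − 948 = 67 hPa.
67^0.645 ≈ 15.060.
V ≈ 6.4 × 15.060 ≈ 96.4 kt.
Translation term: 1.2 × 0.5 × 24 = 14.4 kt.
Corrected V ≈ 110.8 kt → 111 kt.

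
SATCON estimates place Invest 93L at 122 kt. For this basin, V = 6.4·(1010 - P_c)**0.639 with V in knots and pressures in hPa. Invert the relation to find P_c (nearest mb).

ΔP = (V / 6.4)^(1/0.639) = (122/6.4)^1.565.
122/6.4 = 19.062; 19.062^1.565 ≈ 100.79 mb.
P_c = 1010 − 100.79 = 909.21 ≈ 909 mb.

909 mb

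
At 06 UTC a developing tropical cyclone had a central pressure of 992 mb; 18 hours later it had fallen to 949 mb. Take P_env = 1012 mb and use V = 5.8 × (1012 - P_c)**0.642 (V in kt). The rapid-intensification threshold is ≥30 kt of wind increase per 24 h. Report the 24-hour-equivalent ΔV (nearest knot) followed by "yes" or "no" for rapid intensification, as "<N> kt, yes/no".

58 kt, yes

V₁: ΔP = 20, V ≈ 5.8 × 20^0.642 ≈ 39.69 kt.
V₂: ΔP = 63, V ≈ 5.8 × 63^0.642 ≈ 82.91 kt.
ΔV over 18 h = 43.22 kt → 24 h equivalent = 43.22 × 24/18 ≈ 57.63 kt.
58 kt ≥ 30 kt ⇒ rapid intensification.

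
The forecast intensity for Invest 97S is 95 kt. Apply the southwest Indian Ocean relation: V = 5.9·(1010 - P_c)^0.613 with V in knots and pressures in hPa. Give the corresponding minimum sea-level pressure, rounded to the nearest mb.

917 mb

ΔP = (V / 5.9)^(1/0.613) = (95/5.9)^1.631.
95/5.9 = 16.102; 16.102^1.631 ≈ 93.07 mb.
P_c = 1010 − 93.07 = 916.93 ≈ 917 mb.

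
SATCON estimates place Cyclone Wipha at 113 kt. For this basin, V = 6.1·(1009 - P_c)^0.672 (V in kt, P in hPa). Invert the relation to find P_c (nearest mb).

932 mb

ΔP = (V / 6.1)^(1/0.672) = (113/6.1)^1.488.
113/6.1 = 18.525; 18.525^1.488 ≈ 77.01 mb.
P_c = 1009 − 77.01 = 931.99 ≈ 932 mb.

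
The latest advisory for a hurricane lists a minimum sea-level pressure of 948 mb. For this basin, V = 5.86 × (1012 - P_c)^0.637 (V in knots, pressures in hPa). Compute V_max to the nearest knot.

ΔP = 1012 − 948 = 64 mb.
64^0.637 ≈ 14.143.
V ≈ 5.86 × 14.143 ≈ 82.9 kt.

83 kt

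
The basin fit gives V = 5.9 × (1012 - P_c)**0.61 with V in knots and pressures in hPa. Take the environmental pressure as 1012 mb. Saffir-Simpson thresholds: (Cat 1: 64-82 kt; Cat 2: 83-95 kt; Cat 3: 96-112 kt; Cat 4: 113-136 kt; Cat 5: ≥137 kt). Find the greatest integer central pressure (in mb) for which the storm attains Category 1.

Category 1 begins at V = 64 kt.
Required ΔP = (64/5.9)^(1/0.61) = 10.847^1.639 ≈ 49.80 mb.
P_c ≤ 1012 − 49.80 = 962.20, so the highest integer P_c is 962 mb.

962 mb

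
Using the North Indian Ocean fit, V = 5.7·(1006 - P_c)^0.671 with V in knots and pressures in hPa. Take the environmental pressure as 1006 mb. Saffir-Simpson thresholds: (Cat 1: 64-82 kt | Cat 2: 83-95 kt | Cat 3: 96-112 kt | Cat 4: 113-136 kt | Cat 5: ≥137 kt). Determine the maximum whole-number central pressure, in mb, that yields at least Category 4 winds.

920 mb

Category 4 begins at V = 113 kt.
Required ΔP = (113/5.7)^(1/0.671) = 19.825^1.490 ≈ 85.75 mb.
P_c ≤ 1006 − 85.75 = 920.25, so the highest integer P_c is 920 mb.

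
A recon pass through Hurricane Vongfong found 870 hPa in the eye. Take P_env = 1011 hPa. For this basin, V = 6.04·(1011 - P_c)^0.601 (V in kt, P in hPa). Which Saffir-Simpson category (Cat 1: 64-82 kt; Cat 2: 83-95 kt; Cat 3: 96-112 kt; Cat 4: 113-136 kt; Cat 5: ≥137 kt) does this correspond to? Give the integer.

4

ΔP = 1011 − 870 = 141 hPa.
V ≈ 6.04 × 141^0.601 = 6.04 × 19.57 ≈ 118 kt.
118 kt falls in the Category 4 band.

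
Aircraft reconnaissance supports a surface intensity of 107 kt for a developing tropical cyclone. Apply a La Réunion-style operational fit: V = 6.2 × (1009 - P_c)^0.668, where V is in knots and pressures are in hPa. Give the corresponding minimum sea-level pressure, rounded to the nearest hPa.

938 hPa

ΔP = (V / 6.2)^(1/0.668) = (107/6.2)^1.497.
107/6.2 = 17.258; 17.258^1.497 ≈ 71.09 hPa.
P_c = 1009 − 71.09 = 937.91 ≈ 938 hPa.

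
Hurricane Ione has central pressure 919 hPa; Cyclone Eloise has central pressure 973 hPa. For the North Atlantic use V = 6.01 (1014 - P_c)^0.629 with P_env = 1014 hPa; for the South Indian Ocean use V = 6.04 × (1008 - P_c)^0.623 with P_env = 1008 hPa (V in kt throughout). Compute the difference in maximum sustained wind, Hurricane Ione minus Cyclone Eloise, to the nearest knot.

50 kt

Hurricane Ione: ΔP = 95; V ≈ 6.01 × 95^0.629 ≈ 105.41 kt.
Cyclone Eloise: ΔP = 35; V ≈ 6.04 × 35^0.623 ≈ 55.33 kt.
Difference ≈ 105.41 − 55.33 = 50.08 → 50 kt.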